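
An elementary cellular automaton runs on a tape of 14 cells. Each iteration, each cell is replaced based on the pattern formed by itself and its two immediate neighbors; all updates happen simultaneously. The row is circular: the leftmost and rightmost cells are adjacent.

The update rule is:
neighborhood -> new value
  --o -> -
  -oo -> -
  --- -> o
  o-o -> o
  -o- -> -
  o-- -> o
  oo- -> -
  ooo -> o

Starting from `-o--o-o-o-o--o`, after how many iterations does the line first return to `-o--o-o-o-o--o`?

o-o--o-o-o-o--
-o-o--o-o-o-o-
--o-o--o-o-o-o
o--o-o--o-o-o-
-o--o-o--o-o-o
o-o--o-o--o-o-
-o-o--o-o--o-o
o-o-o--o-o--o-
-o-o-o--o-o--o
o-o-o-o--o-o--
-o-o-o-o--o-o-
--o-o-o-o--o-o
o--o-o-o-o--o-
-o--o-o-o-o--o

14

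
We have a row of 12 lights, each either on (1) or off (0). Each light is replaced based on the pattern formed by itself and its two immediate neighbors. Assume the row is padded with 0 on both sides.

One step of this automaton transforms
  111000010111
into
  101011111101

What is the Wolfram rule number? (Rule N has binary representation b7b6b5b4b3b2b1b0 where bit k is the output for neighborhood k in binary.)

position 1: 111 → 0  (bit 7 = 0)
position 2: 110 → 1  (bit 6 = 1)
position 8: 101 → 1  (bit 5 = 1)
position 3: 100 → 0  (bit 4 = 0)
position 0: 011 → 1  (bit 3 = 1)
position 7: 010 → 1  (bit 2 = 1)
position 6: 001 → 1  (bit 1 = 1)
position 4: 000 → 1  (bit 0 = 1)
bits b7..b0 = 01101111 = 111

111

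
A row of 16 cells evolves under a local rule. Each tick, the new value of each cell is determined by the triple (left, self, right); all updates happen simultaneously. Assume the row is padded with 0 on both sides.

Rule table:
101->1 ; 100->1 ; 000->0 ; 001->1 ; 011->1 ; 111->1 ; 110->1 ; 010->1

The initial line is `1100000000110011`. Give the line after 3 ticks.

1110000001111111
1111000011111111
1111100111111111

1111100111111111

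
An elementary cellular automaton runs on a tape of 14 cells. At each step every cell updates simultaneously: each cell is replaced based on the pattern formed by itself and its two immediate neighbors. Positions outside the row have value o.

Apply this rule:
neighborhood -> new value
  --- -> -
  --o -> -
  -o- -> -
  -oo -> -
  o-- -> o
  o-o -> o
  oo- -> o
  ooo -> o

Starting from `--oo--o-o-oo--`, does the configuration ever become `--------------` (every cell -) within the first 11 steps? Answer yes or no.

no

o--oo--o-o-oo-
oo--oo--o-o-oo
ooo--oo--o-o-o
oooo--oo--o-o-
ooooo--oo--o-o
oooooo--oo--o-
ooooooo--oo--o
oooooooo--oo--
ooooooooo--oo-
oooooooooo--oo
ooooooooooo--o
step 11 is ooooooooooo--o, still not uniform -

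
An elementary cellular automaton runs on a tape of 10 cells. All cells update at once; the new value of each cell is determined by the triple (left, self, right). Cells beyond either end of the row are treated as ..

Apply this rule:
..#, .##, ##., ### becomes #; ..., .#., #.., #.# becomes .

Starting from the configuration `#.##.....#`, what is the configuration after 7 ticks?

####......

tick 1: ..##....#.
tick 2: .###...#..
tick 3: ####..#...
tick 4: ####.#....
tick 5: ####......
tick 6: ####......  (fixed point — unchanged through tick 7)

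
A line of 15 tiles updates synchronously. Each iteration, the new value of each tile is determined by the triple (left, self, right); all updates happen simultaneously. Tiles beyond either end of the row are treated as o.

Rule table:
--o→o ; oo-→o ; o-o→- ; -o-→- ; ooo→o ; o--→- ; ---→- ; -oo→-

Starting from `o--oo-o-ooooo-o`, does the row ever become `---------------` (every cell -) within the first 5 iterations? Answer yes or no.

o-o-o----oooo--
o-------o-ooo-o
o------o---oo--
o-----o---o-o-o
o----o---o-----
iteration 5 is o----o---o-----, still not uniform -

no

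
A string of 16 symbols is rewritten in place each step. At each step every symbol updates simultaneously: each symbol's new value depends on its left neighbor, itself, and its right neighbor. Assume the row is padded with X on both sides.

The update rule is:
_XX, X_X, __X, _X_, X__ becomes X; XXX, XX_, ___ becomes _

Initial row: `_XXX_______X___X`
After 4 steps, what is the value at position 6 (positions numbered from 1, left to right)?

step 1: XX__X_____XXX_XX
step 2: __XXXX___XX__XX_
step 3: XXX___X_XX_XXX_X
step 4: ___X_XXXX_XX__XX
position 6 holds X

X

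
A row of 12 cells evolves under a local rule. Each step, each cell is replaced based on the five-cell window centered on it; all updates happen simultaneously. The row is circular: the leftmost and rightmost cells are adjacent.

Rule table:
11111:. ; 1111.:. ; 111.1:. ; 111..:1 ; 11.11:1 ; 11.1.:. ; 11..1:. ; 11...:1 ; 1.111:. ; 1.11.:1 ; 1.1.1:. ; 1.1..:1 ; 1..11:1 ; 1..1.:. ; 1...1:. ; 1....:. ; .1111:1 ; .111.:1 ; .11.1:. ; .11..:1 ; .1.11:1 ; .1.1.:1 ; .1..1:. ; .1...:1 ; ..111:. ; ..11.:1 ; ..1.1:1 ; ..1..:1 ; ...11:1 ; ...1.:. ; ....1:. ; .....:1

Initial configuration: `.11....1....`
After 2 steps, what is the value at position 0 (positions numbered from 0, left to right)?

.

1111...11.1.
.1.11.11...1
position 0 holds .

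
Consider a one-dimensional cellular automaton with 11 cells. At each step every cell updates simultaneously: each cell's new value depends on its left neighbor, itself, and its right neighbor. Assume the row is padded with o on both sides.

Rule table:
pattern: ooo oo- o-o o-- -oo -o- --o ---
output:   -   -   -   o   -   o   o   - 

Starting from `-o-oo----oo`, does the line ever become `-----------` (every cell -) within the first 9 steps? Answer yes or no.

step 1: -o---o--o--
step 2: -oo-ooooooo
step 3: -----------
all cells are - at step 3

yes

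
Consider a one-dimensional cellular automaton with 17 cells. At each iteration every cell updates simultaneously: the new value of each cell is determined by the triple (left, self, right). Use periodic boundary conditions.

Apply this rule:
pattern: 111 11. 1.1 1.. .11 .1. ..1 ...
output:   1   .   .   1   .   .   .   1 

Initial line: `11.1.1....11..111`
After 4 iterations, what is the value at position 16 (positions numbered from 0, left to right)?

iteration 1: 1.....111...1..11
iteration 2: .1111..1.11..1..1
iteration 3: ..11.1.....1..1..
iteration 4: 1.....1111..1..11
position 16 holds 1

1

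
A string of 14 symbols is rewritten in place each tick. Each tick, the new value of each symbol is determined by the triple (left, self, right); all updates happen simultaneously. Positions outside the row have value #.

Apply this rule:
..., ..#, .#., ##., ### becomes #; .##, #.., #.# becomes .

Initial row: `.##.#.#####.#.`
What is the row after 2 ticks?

..#.#..####.#.
.##.#.#.###.#.

.##.#.#.###.#.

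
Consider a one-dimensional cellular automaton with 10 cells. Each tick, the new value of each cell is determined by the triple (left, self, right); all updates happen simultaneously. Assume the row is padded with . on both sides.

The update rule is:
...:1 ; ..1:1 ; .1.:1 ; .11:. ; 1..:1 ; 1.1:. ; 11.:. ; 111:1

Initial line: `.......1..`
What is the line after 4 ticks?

1111111111
.11111111.
1.111111.1
1..1111..1

1..1111..1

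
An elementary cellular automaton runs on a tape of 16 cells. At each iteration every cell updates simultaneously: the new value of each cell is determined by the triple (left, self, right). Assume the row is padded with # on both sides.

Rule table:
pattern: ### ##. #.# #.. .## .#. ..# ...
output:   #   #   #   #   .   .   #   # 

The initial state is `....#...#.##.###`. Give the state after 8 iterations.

###########.###.

####.###.#.##.##
#####.###.#.##.#
######.###.#.##.
#######.###.#.##
########.###.#.#
#########.###.#.
##########.###.#
###########.###.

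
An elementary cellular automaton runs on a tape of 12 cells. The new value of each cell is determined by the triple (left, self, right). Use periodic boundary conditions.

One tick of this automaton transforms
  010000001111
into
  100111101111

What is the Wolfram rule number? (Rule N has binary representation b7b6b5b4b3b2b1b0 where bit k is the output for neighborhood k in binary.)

position 9: 111 → 1  (bit 7 = 1)
position 11: 110 → 1  (bit 6 = 1)
position 0: 101 → 1  (bit 5 = 1)
position 2: 100 → 0  (bit 4 = 0)
position 8: 011 → 1  (bit 3 = 1)
position 1: 010 → 0  (bit 2 = 0)
position 7: 001 → 0  (bit 1 = 0)
position 3: 000 → 1  (bit 0 = 1)
bits b7..b0 = 11101001 = 233

233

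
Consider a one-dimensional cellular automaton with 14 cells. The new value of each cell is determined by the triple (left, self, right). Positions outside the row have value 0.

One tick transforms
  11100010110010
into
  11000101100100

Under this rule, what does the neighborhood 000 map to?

0

At position 4 the neighborhood is 000; the next row has 0 there.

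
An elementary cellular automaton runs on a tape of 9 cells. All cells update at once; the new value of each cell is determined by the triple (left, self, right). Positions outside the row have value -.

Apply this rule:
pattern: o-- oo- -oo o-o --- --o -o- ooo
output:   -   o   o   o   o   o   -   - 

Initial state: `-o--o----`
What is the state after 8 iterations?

o--o--ooo
--o--oo-o
oo--oooo-
oo-oo--o-
ooooo-o--
o---oo--o
--oooo-o-
ooo--oo--

ooo--oo--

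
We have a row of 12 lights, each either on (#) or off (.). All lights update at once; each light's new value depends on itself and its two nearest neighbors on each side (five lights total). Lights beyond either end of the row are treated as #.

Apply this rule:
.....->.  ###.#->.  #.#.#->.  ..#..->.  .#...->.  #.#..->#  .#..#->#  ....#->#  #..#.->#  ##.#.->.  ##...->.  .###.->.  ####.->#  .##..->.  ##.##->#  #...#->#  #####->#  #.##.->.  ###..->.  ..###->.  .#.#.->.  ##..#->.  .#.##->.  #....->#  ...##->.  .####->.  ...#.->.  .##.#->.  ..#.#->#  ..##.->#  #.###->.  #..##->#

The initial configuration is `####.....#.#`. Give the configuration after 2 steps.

##..##...###

###..#.#.#..
##..##...###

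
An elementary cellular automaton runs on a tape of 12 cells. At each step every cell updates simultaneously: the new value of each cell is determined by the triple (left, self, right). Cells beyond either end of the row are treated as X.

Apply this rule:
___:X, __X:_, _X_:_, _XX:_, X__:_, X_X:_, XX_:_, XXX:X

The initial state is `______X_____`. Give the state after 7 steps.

_X__XXXX__X_

_XXXX___XXX_
__XX__X__X__
____________
_XXXXXXXXXX_
__XXXXXXXX__
___XXXXXX___
_X__XXXX__X_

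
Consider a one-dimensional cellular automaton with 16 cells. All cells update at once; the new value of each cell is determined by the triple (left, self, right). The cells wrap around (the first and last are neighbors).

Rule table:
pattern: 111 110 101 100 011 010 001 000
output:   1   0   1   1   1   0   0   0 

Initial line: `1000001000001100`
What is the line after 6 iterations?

iteration 1: 0100000100001010
iteration 2: 0010000010000101
iteration 3: 1001000001000010
iteration 4: 0100100000100001
iteration 5: 1010010000010000
iteration 6: 0101001000001000

0101001000001000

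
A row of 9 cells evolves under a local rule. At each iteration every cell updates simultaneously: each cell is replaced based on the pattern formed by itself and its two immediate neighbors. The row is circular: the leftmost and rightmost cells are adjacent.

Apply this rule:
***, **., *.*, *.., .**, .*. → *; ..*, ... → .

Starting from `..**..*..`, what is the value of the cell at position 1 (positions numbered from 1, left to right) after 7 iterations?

*

..***.**.
..*******
*.*******
*********
*********  (fixed point — unchanged through iteration 7)
position 1 holds *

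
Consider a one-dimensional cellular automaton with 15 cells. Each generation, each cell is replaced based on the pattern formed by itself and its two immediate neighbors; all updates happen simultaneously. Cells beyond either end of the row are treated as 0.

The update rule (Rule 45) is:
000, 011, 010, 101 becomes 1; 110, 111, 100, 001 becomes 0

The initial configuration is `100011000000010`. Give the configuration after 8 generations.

111110011110001

101010011111010
111110010000110
100000010110100
101111011101101
111000110011011
100010100010110
101011101011100
111110011110001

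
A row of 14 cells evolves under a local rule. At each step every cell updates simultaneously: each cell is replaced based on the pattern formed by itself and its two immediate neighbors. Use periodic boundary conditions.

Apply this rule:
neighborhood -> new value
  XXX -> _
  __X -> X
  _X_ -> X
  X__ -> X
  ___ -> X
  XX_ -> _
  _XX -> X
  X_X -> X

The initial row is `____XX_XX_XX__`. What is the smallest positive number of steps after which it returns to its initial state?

28

XXXXX_XX_XX_XX
_____XX_XX_XX_
XXXXXX_XX_XX_X
______XX_XX_XX
XXXXXXX_XX_XX_
X______XX_XX_X
_XXXXXXX_XX_XX
XX______XX_XX_
X_XXXXXXX_XX_X
_XX______XX_XX
XX_XXXXXXX_XX_
X_XX______XX_X
_XX_XXXXXXX_XX
XX_XX______XX_
X_XX_XXXXXXX_X
_XX_XX______XX
XX_XX_XXXXXXX_
X_XX_XX______X
_XX_XX_XXXXXXX
XX_XX_XX______
X_XX_XX_XXXXXX
_XX_XX_XX_____
XX_XX_XX_XXXXX
__XX_XX_XX____
XXX_XX_XX_XXXX
___XX_XX_XX___
XXXX_XX_XX_XXX
____XX_XX_XX__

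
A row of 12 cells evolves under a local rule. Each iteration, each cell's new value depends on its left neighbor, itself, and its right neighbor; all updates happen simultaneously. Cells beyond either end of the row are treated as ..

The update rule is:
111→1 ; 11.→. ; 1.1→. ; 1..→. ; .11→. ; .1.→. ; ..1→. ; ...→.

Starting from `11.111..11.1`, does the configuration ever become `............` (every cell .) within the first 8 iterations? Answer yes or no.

....1.......
............
all cells are . at iteration 2

yes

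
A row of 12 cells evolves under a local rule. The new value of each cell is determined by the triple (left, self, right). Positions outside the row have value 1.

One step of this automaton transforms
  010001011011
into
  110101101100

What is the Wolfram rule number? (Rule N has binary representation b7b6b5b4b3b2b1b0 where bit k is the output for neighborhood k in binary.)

101

position 11: 111 → 0  (bit 7 = 0)
position 8: 110 → 1  (bit 6 = 1)
position 0: 101 → 1  (bit 5 = 1)
position 2: 100 → 0  (bit 4 = 0)
position 7: 011 → 0  (bit 3 = 0)
position 1: 010 → 1  (bit 2 = 1)
position 4: 001 → 0  (bit 1 = 0)
position 3: 000 → 1  (bit 0 = 1)
bits b7..b0 = 01100101 = 101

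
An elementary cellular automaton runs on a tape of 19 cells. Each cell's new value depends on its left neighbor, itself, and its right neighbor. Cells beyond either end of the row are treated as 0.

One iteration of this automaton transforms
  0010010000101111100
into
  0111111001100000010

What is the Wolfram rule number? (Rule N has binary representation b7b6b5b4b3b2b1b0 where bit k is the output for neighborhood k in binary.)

position 13: 111 → 0  (bit 7 = 0)
position 16: 110 → 0  (bit 6 = 0)
position 11: 101 → 0  (bit 5 = 0)
position 3: 100 → 1  (bit 4 = 1)
position 12: 011 → 0  (bit 3 = 0)
position 2: 010 → 1  (bit 2 = 1)
position 1: 001 → 1  (bit 1 = 1)
position 0: 000 → 0  (bit 0 = 0)
bits b7..b0 = 00010110 = 22

22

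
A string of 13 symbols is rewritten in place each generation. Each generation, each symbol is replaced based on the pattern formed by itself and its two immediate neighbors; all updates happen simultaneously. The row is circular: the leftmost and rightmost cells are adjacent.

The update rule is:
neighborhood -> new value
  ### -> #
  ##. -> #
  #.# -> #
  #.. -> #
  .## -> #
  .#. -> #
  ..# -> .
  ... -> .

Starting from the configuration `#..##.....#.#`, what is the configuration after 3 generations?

generation 1: ##.###....###
generation 2: #######...###
generation 3: ########..###

########..###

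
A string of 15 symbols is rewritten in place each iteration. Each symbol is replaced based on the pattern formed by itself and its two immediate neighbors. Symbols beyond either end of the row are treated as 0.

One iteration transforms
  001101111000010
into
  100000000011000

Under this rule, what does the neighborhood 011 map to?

0

At position 2 the neighborhood is 011; the next row has 0 there.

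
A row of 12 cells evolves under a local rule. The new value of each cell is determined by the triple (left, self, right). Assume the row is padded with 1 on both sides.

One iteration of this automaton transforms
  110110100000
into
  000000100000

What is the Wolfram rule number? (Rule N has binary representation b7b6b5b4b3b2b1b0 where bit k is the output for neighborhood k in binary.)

position 0: 111 → 0  (bit 7 = 0)
position 1: 110 → 0  (bit 6 = 0)
position 2: 101 → 0  (bit 5 = 0)
position 7: 100 → 0  (bit 4 = 0)
position 3: 011 → 0  (bit 3 = 0)
position 6: 010 → 1  (bit 2 = 1)
position 11: 001 → 0  (bit 1 = 0)
position 8: 000 → 0  (bit 0 = 0)
bits b7..b0 = 00000100 = 4

4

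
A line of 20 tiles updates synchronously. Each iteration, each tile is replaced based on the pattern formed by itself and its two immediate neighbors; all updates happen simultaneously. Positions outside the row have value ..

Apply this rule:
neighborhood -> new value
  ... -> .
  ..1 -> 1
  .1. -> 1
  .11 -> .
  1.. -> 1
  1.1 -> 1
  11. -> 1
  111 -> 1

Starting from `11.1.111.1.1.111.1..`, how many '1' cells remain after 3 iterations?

iteration 1: .1111.1111111.11111.
iteration 2: 1.1111.1111111.11111
iteration 3: 11.1111.1111111.1111
count of 1: 17

17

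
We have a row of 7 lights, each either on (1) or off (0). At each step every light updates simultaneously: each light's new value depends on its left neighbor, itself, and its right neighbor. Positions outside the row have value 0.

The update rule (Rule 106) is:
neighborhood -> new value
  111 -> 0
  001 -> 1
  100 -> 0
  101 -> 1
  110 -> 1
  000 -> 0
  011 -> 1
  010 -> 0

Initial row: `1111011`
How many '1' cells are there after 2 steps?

1001111
0011001
count of 1: 3

3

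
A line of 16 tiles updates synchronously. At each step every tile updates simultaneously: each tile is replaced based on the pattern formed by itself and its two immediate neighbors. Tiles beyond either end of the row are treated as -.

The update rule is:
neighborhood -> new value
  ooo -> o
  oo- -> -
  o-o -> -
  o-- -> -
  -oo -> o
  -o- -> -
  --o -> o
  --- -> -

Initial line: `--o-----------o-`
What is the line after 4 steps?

-o-----------o--
o-----------o---
-----------o----
----------o-----

----------o-----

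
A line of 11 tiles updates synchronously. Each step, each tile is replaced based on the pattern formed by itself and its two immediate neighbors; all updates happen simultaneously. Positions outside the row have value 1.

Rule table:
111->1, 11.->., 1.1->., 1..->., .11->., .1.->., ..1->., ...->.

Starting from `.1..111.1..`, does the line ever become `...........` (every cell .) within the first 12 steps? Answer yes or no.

.....1.....
...........
all cells are . at step 2

yes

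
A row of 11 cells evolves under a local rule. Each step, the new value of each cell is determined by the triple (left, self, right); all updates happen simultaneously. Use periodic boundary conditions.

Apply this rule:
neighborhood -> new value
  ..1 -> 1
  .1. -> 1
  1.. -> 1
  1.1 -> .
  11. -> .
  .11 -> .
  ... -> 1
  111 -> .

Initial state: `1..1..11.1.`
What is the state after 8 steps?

111111...1.
......1111.
111111....1
......1111.  (repeats step 2; period 2)
step 8: ......1111.

......1111.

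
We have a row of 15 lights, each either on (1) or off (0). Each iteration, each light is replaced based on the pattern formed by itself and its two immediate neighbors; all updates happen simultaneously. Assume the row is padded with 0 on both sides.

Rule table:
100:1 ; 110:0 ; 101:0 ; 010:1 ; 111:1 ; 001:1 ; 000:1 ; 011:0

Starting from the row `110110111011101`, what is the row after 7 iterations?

010001111100010

000000010001001
111111111111111
011111111111110
101111111111101
100111111111001
111011111110111
010001111100010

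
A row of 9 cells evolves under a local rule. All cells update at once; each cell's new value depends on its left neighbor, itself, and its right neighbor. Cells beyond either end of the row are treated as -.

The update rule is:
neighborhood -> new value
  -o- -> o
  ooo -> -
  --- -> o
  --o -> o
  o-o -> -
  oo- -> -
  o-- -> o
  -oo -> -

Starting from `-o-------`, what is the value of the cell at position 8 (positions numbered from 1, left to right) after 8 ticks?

tick 1: ooooooooo
tick 2: ---------
tick 3: ooooooooo  (repeats tick 1; period 2)
tick 8: ---------
position 8 holds -

-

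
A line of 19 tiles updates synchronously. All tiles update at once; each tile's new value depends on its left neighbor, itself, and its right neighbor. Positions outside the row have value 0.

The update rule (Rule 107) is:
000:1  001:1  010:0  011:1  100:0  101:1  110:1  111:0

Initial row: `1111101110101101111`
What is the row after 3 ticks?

1000111011011111001
0011101111110001010
1110111000010110100

1110111000010110100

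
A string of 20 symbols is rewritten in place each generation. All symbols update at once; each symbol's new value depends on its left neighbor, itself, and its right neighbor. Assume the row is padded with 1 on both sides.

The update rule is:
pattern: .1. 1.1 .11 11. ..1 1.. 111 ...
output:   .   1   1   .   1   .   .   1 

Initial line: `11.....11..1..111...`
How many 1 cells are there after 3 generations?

...11111..1..11...11
.111.....1..11..111.
11...1111..11..11..1
count of 1: 11

11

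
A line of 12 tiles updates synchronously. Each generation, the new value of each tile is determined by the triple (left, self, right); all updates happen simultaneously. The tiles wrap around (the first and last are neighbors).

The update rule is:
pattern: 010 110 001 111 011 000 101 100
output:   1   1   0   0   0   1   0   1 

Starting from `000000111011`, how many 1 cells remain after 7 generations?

111110001001
000011101100
111000100111
001110110000
100010011111
111011000000
001001111110
count of 1: 7

7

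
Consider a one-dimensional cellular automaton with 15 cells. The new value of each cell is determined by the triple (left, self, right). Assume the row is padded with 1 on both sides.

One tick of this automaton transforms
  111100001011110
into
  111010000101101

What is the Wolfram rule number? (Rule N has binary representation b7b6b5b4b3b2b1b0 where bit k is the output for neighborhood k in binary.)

position 0: 111 → 1  (bit 7 = 1)
position 3: 110 → 0  (bit 6 = 0)
position 9: 101 → 1  (bit 5 = 1)
position 4: 100 → 1  (bit 4 = 1)
position 10: 011 → 0  (bit 3 = 0)
position 8: 010 → 0  (bit 2 = 0)
position 7: 001 → 0  (bit 1 = 0)
position 5: 000 → 0  (bit 0 = 0)
bits b7..b0 = 10110000 = 176

176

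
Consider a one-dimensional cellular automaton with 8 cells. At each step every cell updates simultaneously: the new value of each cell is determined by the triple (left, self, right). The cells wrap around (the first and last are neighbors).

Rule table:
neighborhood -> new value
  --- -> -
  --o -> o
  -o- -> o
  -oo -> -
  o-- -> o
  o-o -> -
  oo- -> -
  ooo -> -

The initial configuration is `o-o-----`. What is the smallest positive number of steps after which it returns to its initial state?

step 1: o-oo---o
step 2: ----o-o-
step 3: ---oo-oo
step 4: o-o-----

4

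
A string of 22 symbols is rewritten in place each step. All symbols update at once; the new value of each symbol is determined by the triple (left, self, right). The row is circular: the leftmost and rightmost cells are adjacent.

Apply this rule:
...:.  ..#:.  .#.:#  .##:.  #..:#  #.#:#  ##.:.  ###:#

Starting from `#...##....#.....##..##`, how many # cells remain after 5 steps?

6

.#....#...##......#..#
###...##....#.....##.#
##.#....#...##......#.
..###...##....#.....##
#..#.#....#...##......
count of #: 6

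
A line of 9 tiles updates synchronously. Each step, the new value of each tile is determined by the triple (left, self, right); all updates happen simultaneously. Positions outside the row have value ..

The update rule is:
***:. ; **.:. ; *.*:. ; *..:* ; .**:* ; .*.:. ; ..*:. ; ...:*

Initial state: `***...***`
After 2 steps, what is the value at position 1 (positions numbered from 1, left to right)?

step 1: *..**.*..
step 2: .*.*...**
position 1 holds .

.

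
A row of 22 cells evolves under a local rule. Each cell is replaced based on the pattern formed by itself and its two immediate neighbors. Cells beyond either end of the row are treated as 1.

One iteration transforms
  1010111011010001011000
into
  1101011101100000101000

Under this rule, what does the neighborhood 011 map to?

At position 4 the neighborhood is 011; the next row has 0 there.

0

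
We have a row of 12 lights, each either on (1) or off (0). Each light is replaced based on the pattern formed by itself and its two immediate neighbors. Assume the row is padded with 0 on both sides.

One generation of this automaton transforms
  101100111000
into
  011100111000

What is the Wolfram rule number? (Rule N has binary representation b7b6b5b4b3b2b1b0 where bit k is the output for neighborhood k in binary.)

232

position 7: 111 → 1  (bit 7 = 1)
position 3: 110 → 1  (bit 6 = 1)
position 1: 101 → 1  (bit 5 = 1)
position 4: 100 → 0  (bit 4 = 0)
position 2: 011 → 1  (bit 3 = 1)
position 0: 010 → 0  (bit 2 = 0)
position 5: 001 → 0  (bit 1 = 0)
position 10: 000 → 0  (bit 0 = 0)
bits b7..b0 = 11101000 = 232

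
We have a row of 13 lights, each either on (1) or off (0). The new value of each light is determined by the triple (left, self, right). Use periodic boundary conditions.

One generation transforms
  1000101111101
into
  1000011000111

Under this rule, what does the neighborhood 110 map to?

1

At position 0 the neighborhood is 110; the next row has 1 there.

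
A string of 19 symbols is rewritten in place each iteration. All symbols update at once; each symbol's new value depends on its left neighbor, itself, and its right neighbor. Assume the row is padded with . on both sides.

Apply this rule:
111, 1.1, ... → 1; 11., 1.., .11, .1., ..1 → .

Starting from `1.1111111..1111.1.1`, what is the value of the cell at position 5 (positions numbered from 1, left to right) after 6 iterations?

.1.11111....11.1.1.
..1.111..11...1.1..
1..1.1......1..1..1
....1..1111........
111.....11..1111111
.1..111......11111.
position 5 holds 1

1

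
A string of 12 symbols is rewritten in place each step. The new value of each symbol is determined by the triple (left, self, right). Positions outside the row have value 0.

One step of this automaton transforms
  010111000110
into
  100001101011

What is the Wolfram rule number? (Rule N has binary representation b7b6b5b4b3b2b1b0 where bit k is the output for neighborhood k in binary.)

82

position 4: 111 → 0  (bit 7 = 0)
position 5: 110 → 1  (bit 6 = 1)
position 2: 101 → 0  (bit 5 = 0)
position 6: 100 → 1  (bit 4 = 1)
position 3: 011 → 0  (bit 3 = 0)
position 1: 010 → 0  (bit 2 = 0)
position 0: 001 → 1  (bit 1 = 1)
position 7: 000 → 0  (bit 0 = 0)
bits b7..b0 = 01010010 = 82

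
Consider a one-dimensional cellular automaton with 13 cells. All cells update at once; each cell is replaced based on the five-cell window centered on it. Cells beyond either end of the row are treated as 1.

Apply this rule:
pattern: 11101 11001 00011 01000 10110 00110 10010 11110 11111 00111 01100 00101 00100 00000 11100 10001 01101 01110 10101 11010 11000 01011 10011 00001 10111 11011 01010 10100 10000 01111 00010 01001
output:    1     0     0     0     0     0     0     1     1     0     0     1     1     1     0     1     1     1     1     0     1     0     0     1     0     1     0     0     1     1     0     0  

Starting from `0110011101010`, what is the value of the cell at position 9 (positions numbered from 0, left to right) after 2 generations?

1

generation 1: 1000001101010
generation 2: 0111100101010
position 9 holds 1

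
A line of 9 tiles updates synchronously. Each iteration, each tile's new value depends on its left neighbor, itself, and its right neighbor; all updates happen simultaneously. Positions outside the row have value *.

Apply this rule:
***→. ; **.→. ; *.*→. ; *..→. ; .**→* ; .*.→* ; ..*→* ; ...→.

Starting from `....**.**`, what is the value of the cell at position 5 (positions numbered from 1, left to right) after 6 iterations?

...**..*.
..**..**.
.**..**..
.*..**..*
.*.**..**
.*.*..**.
position 5 holds .

.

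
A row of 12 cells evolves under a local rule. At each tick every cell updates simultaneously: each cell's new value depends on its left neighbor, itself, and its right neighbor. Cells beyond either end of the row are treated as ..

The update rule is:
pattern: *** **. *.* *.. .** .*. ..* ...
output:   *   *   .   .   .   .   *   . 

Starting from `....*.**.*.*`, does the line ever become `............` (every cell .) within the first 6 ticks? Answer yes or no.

tick 1: ...*...*....
tick 2: ..*...*.....
tick 3: .*...*......
tick 4: *...*.......
tick 5: ...*........
tick 6: ..*.........
tick 6 is ..*........., still not uniform .

no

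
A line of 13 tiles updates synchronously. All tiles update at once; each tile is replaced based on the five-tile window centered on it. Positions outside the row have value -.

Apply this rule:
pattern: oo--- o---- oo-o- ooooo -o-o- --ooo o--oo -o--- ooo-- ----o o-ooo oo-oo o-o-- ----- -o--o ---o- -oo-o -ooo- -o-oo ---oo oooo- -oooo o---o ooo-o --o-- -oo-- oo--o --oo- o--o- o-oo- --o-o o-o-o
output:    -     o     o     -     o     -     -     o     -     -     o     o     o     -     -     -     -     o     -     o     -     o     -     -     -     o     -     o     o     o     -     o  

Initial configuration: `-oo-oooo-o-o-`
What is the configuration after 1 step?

oo-ooo--ooooo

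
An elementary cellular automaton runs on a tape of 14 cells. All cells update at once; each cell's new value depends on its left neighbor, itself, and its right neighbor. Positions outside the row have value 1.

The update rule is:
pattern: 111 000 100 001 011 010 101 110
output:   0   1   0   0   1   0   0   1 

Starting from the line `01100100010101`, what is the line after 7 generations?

01100001000001
01101100011101
01101101010101
01101100000001
01101101111101
01101101000101
01101100010001

01101100010001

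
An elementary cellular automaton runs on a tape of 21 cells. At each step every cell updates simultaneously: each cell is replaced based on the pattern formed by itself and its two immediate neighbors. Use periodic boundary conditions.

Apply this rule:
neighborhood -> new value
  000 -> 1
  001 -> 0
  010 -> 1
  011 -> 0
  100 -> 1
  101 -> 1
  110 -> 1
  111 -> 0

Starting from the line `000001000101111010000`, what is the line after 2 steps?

step 1: 111101110110001111111
step 2: 000110011011100000000

000110011011100000000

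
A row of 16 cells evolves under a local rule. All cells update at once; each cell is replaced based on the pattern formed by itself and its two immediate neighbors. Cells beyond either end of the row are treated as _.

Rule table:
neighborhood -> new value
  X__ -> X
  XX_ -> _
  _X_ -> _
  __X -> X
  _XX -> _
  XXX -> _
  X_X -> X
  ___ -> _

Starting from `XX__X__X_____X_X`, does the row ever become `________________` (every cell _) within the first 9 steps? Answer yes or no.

no

step 1: __XX_XX_X___X_X_
step 2: _X__X__X_X_X_X_X
step 3: X_XX_XX_X_X_X_X_
step 4: _X__X__X_X_X_X_X  (repeats step 2; period 2)
step 9: X_XX_XX_X_X_X_X_
step 9 is X_XX_XX_X_X_X_X_, still not uniform _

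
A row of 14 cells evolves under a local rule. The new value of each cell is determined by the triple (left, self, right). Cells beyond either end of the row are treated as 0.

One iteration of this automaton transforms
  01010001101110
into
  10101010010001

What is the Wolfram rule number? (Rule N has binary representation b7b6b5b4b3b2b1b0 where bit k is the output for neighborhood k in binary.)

position 11: 111 → 0  (bit 7 = 0)
position 8: 110 → 0  (bit 6 = 0)
position 2: 101 → 1  (bit 5 = 1)
position 4: 100 → 1  (bit 4 = 1)
position 7: 011 → 0  (bit 3 = 0)
position 1: 010 → 0  (bit 2 = 0)
position 0: 001 → 1  (bit 1 = 1)
position 5: 000 → 0  (bit 0 = 0)
bits b7..b0 = 00110010 = 50

50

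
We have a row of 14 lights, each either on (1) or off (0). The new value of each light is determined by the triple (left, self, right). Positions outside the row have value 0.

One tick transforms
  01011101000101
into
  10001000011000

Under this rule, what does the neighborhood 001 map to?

At position 0 the neighborhood is 001; the next row has 1 there.

1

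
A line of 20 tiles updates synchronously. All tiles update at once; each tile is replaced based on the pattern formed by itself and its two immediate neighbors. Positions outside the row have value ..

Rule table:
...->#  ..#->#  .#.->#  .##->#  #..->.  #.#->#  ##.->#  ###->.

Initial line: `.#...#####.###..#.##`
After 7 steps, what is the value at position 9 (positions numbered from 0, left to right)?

#

##.###...###.#.#####
####.#.###.#####...#
#..#####.###...#.###
#.##...###.#.#####.#
####.###.#####...###
#..###.###...#.###.#
#.##.###.#.#####.###
position 9 holds #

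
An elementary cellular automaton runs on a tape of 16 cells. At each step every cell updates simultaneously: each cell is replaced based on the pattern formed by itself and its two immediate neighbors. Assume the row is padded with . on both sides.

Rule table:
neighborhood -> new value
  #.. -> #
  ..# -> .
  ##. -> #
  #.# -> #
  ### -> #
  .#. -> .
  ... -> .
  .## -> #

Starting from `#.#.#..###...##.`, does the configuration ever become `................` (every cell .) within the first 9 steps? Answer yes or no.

.#.#.#.####..###
..#.#.######.###
...#.###########
....############
....############  (fixed point — unchanged through step 9)
step 9 is ....############, still not uniform .

no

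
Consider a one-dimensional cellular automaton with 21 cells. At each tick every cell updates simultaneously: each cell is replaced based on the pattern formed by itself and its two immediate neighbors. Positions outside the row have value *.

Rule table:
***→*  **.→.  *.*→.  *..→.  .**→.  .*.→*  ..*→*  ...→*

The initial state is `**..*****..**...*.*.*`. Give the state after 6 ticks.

.*.***.*..*.**..*.*..

*..*.***..*...***.*..
..**..*..**.**.*..*.*
.*...**.*......*.**..
.*.**...*.******....*
.*....***..****..***.
.*.***.*..*.**..*.*..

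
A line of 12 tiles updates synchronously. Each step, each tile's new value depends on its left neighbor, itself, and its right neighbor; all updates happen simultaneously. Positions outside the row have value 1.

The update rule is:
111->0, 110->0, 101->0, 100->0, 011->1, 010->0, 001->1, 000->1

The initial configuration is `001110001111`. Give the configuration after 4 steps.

011000111000
010011100011
000110001110
011100111000

011100111000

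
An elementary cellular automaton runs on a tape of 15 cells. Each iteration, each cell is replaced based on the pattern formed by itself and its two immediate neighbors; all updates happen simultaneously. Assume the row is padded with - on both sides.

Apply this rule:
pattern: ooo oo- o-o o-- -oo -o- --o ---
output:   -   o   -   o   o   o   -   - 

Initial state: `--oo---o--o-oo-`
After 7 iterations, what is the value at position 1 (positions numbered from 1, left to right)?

-

--ooo--oo-o-ooo
--o-oo-oo-o-o-o
--o-oo-oo-o-o-o  (fixed point — unchanged through iteration 7)
position 1 holds -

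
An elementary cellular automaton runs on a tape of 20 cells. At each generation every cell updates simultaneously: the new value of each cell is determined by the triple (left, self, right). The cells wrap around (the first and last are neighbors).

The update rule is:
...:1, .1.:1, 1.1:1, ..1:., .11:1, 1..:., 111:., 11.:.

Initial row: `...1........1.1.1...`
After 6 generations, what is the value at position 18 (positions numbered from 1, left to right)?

11.1.111111.11111.11
..1111.....11....11.
1.1....111.1..11.1..
111.11.1..11..1.11..
1..11.11..1...111...
1..1.11...1.1.1...1.
position 18 holds .

.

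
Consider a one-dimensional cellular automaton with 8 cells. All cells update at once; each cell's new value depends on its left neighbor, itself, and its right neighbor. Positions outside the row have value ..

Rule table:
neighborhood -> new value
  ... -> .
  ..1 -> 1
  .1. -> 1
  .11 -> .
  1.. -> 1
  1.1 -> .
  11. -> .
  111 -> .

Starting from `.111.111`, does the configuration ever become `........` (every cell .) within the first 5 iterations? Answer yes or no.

no

iteration 1: 1.......
iteration 2: 11......
iteration 3: ..1.....
iteration 4: .111....
iteration 5: 1...1...
iteration 5 is 1...1..., still not uniform .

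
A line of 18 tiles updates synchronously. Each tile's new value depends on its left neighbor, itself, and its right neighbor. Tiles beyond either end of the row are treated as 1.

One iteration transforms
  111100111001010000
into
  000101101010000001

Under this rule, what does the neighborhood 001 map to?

At position 5 the neighborhood is 001; the next row has 1 there.

1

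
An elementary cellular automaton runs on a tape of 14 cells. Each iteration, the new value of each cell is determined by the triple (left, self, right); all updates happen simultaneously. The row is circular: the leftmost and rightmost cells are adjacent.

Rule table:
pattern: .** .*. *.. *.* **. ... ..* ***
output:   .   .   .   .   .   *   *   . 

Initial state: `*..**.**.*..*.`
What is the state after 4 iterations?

..*........*..
**..*******..*
...*........*.
***..*******..

***..*******..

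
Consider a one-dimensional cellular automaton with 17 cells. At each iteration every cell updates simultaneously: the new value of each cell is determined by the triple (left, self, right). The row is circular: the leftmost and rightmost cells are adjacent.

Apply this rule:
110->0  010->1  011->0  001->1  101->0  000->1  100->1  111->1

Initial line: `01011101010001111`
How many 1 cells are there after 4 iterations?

9

01001001011110110
11111111001100001
11111110110011110
01111100001101100
count of 1: 9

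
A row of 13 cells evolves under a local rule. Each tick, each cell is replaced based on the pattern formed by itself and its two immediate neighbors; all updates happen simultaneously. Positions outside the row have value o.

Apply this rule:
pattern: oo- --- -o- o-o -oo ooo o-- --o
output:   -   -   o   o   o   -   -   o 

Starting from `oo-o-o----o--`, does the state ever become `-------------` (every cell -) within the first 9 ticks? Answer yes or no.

no

--oooo---oo-o
-oo-----oo-oo
oo-----oo-oo-
------oo-oo-o
-----oo-oo-oo
----oo-oo-oo-
---oo-oo-oo-o
--oo-oo-oo-oo
-oo-oo-oo-oo-
tick 9 is -oo-oo-oo-oo-, still not uniform -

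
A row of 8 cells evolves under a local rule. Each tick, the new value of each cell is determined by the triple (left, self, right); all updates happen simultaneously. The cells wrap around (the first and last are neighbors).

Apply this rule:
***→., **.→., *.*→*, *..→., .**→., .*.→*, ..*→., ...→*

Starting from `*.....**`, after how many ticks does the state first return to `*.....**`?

2

tick 1: ..***...
tick 2: *.....**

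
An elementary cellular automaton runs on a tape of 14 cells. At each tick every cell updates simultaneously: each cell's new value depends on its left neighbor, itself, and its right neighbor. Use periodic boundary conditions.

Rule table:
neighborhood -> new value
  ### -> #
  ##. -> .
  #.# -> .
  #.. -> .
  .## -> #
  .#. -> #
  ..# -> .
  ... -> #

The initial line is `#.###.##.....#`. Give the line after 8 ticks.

..##..#..###.#
..#...#..##..#
..#.#.#..#...#
..#.#.#..#.#.#
..#.#.#..#.#.#  (fixed point — unchanged through tick 8)

..#.#.#..#.#.#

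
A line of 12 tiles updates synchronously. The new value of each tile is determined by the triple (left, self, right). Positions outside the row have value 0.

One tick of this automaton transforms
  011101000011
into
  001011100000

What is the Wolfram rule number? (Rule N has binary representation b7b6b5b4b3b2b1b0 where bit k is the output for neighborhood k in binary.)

180

position 2: 111 → 1  (bit 7 = 1)
position 3: 110 → 0  (bit 6 = 0)
position 4: 101 → 1  (bit 5 = 1)
position 6: 100 → 1  (bit 4 = 1)
position 1: 011 → 0  (bit 3 = 0)
position 5: 010 → 1  (bit 2 = 1)
position 0: 001 → 0  (bit 1 = 0)
position 7: 000 → 0  (bit 0 = 0)
bits b7..b0 = 10110100 = 180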